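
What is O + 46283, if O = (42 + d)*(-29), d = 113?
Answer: 41788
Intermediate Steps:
O = -4495 (O = (42 + 113)*(-29) = 155*(-29) = -4495)
O + 46283 = -4495 + 46283 = 41788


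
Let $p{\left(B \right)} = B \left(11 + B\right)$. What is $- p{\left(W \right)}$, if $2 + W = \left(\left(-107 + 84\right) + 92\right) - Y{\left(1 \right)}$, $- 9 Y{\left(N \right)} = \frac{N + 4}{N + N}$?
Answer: $- \frac{1706299}{324} \approx -5266.4$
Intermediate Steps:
$Y{\left(N \right)} = - \frac{4 + N}{18 N}$ ($Y{\left(N \right)} = - \frac{\left(N + 4\right) \frac{1}{N + N}}{9} = - \frac{\left(4 + N\right) \frac{1}{2 N}}{9} = - \frac{\frac{1}{2} \frac{1}{N} \left(4 + N\right)}{9} = - \frac{4 + N}{18 N}$)
$W = \frac{1211}{18}$ ($W = -2 + \left(\left(\left(-107 + 84\right) + 92\right) - \frac{-4 - 1}{18 \cdot 1}\right) = -2 + \left(\left(-23 + 92\right) - \frac{1}{18} \cdot 1 \left(-4 - 1\right)\right) = -2 + \left(69 - \frac{1}{18} \cdot 1 \left(-5\right)\right) = -2 + \left(69 - - \frac{5}{18}\right) = -2 + \left(69 + \frac{5}{18}\right) = -2 + \frac{1247}{18} = \frac{1211}{18} \approx 67.278$)
$- p{\left(W \right)} = - \frac{1211 \left(11 + \frac{1211}{18}\right)}{18} = - \frac{1211 \cdot 1409}{18 \cdot 18} = \left(-1\right) \frac{1706299}{324} = - \frac{1706299}{324}$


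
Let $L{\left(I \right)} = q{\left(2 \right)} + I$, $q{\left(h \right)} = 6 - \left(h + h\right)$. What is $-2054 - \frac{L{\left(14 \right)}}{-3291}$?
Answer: $- \frac{6759698}{3291} \approx -2054.0$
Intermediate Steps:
$q{\left(h \right)} = 6 - 2 h$
$L{\left(I \right)} = 2 + I$ ($L{\left(I \right)} = \left(6 - 4\right) + I = 2 + I$)
$-2054 - \frac{L{\left(14 \right)}}{-3291} = -2054 - \frac{2 + 14}{-3291} = -2054 - 16 \left(- \frac{1}{3291}\right) = -2054 - - \frac{16}{3291} = -2054 + \frac{16}{3291} = - \frac{6759698}{3291}$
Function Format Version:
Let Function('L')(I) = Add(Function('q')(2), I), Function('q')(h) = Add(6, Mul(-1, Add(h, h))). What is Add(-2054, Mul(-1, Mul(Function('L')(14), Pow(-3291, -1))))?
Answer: Rational(-6759698, 3291) ≈ -2054.0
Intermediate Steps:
Function('q')(h) = Add(6, Mul(-2, h)) (Function('q')(h) = Add(6, Mul(-1, Mul(2, h))) = Add(6, Mul(-2, h)))
Function('L')(I) = Add(2, I) (Function('L')(I) = Add(Add(6, Mul(-2, 2)), I) = Add(Add(6, -4), I) = Add(2, I))
Add(-2054, Mul(-1, Mul(Function('L')(14), Pow(-3291, -1)))) = Add(-2054, Mul(-1, Mul(Add(2, 14), Pow(-3291, -1)))) = Add(-2054, Mul(-1, Mul(16, Rational(-1, 3291)))) = Add(-2054, Mul(-1, Rational(-16, 3291))) = Add(-2054, Rational(16, 3291)) = Rational(-6759698, 3291)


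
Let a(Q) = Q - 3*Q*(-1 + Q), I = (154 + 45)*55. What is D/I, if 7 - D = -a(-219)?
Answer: -144752/10945 ≈ -13.225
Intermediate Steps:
I = 10945 (I = 199*55 = 10945)
a(Q) = Q - 3*Q*(-1 + Q)
D = -144752 (D = 7 - (-1)*(-219*(4 - 3*(-219))) = 7 - (-1)*(-219*(4 + 657)) = 7 - (-1)*(-219*661) = 7 - (-1)*(-144759) = 7 - 1*144759 = 7 - 144759 = -144752)
D/I = -144752/10945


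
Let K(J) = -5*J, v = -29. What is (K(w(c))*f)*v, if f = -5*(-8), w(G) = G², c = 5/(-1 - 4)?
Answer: 5800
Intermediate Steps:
c = -1 (c = 5/(-5) = 5*(-⅕) = -1)
f = 40
(K(w(c))*f)*v = (-5*(-1)²*40)*(-29) = (-5*1*40)*(-29) = -5*40*(-29) = -200*(-29) = 5800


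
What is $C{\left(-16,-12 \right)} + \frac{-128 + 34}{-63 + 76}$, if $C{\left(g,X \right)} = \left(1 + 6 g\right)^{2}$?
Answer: $\frac{117231}{13} \approx 9017.8$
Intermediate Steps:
$C{\left(-16,-12 \right)} + \frac{-128 + 34}{-63 + 76} = \left(1 + 6 \left(-16\right)\right)^{2} + \frac{-128 + 34}{-63 + 76} = \left(1 - 96\right)^{2} - \frac{94}{13} = \left(-95\right)^{2} - \frac{94}{13} = 9025 - \frac{94}{13} = \frac{117231}{13}$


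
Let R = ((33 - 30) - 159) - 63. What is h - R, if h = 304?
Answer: 523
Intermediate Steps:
R = -219 (R = (3 - 159) - 63 = -156 - 63 = -219)
h - R = 304 - 1*(-219) = 304 + 219 = 523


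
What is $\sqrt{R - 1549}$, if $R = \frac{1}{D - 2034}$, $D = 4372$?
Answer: $\frac{i \sqrt{8467209618}}{2338} \approx 39.357 i$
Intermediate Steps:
$R = \frac{1}{2338}$ ($R = \frac{1}{4372 - 2034} = \frac{1}{2338} \approx 0.00042772$)
$\sqrt{R - 1549} = \sqrt{\frac{1}{2338} - 1549} = \sqrt{- \frac{3621561}{2338}} = \frac{i \sqrt{8467209618}}{2338}$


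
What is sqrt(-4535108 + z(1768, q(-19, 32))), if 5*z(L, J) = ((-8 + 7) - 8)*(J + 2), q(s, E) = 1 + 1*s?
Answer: 2*I*sqrt(28344245)/5 ≈ 2129.6*I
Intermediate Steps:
q(s, E) = 1 + s
z(L, J) = -18/5 - 9*J/5 (z(L, J) = (((-8 + 7) - 8)*(J + 2))/5 = ((-1 - 8)*(2 + J))/5 = (-9*(2 + J))/5 = (-18 - 9*J)/5 = -18/5 - 9*J/5)
sqrt(-4535108 + z(1768, q(-19, 32))) = sqrt(-4535108 + (-18/5 - 9*(1 - 19)/5)) = sqrt(-4535108 + (-18/5 - 9/5*(-18))) = sqrt(-4535108 + (-18/5 + 162/5)) = sqrt(-4535108 + 144/5) = sqrt(-22675396/5) = 2*I*sqrt(28344245)/5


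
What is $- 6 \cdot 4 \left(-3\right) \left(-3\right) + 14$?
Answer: $-202$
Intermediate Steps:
$- 6 \cdot 4 \left(-3\right) \left(-3\right) + 14 = - 6 \left(\left(-12\right) \left(-3\right)\right) + 14 = \left(-6\right) 36 + 14 = -216 + 14 = -202$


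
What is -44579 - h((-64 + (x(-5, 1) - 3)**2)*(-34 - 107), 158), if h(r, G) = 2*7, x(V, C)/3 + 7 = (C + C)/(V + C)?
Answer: -44593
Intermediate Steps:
x(V, C) = -21 + 6*C/(C + V) (x(V, C) = -21 + 3*((C + C)/(V + C)) = -21 + 3*((2*C)/(C + V)) = -21 + 3*(2*C/(C + V)) = -21 + 6*C/(C + V))
h(r, G) = 14
-44579 - h((-64 + (x(-5, 1) - 3)**2)*(-34 - 107), 158) = -44579 - 1*14 = -44579 - 14 = -44593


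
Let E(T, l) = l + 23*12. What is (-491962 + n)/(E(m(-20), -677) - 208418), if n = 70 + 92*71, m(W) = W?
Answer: 485360/208819 ≈ 2.3243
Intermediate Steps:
E(T, l) = 276 + l (E(T, l) = l + 276 = 276 + l)
n = 6602 (n = 70 + 6532 = 6602)
(-491962 + n)/(E(m(-20), -677) - 208418) = (-491962 + 6602)/((276 - 677) - 208418) = -485360/(-401 - 208418) = -485360/(-208819) = -485360*(-1/208819) = 485360/208819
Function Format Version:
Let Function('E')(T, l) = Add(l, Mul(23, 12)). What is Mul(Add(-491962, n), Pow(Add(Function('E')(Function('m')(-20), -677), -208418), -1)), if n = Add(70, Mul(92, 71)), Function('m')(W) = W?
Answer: Rational(485360, 208819) ≈ 2.3243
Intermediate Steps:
Function('E')(T, l) = Add(276, l) (Function('E')(T, l) = Add(l, 276) = Add(276, l))
n = 6602 (n = Add(70, 6532) = 6602)
Mul(Add(-491962, n), Pow(Add(Function('E')(Function('m')(-20), -677), -208418), -1)) = Mul(Add(-491962, 6602), Pow(Add(Add(276, -677), -208418), -1)) = Mul(-485360, Pow(Add(-401, -208418), -1)) = Mul(-485360, Pow(-208819, -1)) = Mul(-485360, Rational(-1, 208819)) = Rational(485360, 208819)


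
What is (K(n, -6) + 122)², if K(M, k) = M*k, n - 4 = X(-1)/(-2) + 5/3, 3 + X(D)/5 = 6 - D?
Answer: 21904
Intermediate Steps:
X(D) = 15 - 5*D (X(D) = -15 + 5*(6 - D) = -15 + (30 - 5*D) = 15 - 5*D)
n = -13/3 (n = 4 + ((15 - 5*(-1))/(-2) + 5/3) = 4 + ((15 + 5)*(-½) + 5*(⅓)) = 4 + (20*(-½) + 5/3) = 4 + (-10 + 5/3) = 4 - 25/3 = -13/3 ≈ -4.3333)
(K(n, -6) + 122)² = (-13/3*(-6) + 122)² = (26 + 122)² = 148² = 21904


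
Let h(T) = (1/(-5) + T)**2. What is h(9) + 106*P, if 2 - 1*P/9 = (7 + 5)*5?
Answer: -1381364/25 ≈ -55255.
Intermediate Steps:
h(T) = (-1/5 + T)**2
P = -522 (P = 18 - 9*(7 + 5)*5 = 18 - 108*5 = 18 - 9*60 = 18 - 540 = -522)
h(9) + 106*P = (-1 + 5*9)**2/25 + 106*(-522) = (-1 + 45)**2/25 - 55332 = (1/25)*44**2 - 55332 = (1/25)*1936 - 55332 = 1936/25 - 55332 = -1381364/25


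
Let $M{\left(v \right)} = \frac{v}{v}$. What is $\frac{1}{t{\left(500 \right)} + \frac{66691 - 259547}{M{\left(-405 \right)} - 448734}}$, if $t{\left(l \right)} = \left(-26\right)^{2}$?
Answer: $\frac{448733}{303536364} \approx 0.0014783$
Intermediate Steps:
$M{\left(v \right)} = 1$
$t{\left(l \right)} = 676$
$\frac{1}{t{\left(500 \right)} + \frac{66691 - 259547}{M{\left(-405 \right)} - 448734}} = \frac{1}{676 + \frac{66691 - 259547}{1 - 448734}} = \frac{1}{676 - \frac{192856}{-448733}} = \frac{1}{676 - - \frac{192856}{448733}} = \frac{1}{676 + \frac{192856}{448733}} = \frac{1}{\frac{303536364}{448733}} = \frac{448733}{303536364}$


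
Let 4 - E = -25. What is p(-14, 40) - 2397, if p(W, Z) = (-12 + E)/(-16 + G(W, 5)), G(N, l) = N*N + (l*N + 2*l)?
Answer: -287623/120 ≈ -2396.9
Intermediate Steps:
E = 29 (E = 4 - 1*(-25) = 4 + 25 = 29)
G(N, l) = N² + 2*l + N*l (G(N, l) = N² + (N*l + 2*l) = N² + (2*l + N*l) = N² + 2*l + N*l)
p(W, Z) = 17/(-6 + W² + 5*W) (p(W, Z) = (-12 + 29)/(-16 + (W² + 2*5 + W*5)) = 17/(-16 + (W² + 10 + 5*W)) = 17/(-16 + (10 + W² + 5*W)) = 17/(-6 + W² + 5*W))
p(-14, 40) - 2397 = 17/(-6 + (-14)² + 5*(-14)) - 2397 = 17/(-6 + 196 - 70) - 2397 = 17/120 - 2397 = -287623/120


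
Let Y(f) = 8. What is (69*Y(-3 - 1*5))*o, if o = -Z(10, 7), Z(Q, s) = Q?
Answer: -5520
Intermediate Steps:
o = -10 (o = -1*10 = -10)
(69*Y(-3 - 1*5))*o = (69*8)*(-10) = 552*(-10) = -5520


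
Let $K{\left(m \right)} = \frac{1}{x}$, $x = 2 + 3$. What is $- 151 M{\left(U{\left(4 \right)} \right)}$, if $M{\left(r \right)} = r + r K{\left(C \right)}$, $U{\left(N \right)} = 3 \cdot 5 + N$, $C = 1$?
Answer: $- \frac{17214}{5} \approx -3442.8$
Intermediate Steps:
$x = 5$
$K{\left(m \right)} = \frac{1}{5}$
$U{\left(N \right)} = 15 + N$
$M{\left(r \right)} = \frac{6 r}{5}$ ($M{\left(r \right)} = r + r \frac{1}{5} = r + \frac{r}{5} = \frac{6 r}{5}$)
$- 151 M{\left(U{\left(4 \right)} \right)} = - 151 \frac{6 \left(15 + 4\right)}{5} = - 151 \cdot \frac{6}{5} \cdot 19 = \left(-151\right) \frac{114}{5} = - \frac{17214}{5}$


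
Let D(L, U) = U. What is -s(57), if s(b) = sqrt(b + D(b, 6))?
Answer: -3*sqrt(7) ≈ -7.9373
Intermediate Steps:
s(b) = sqrt(6 + b) (s(b) = sqrt(b + 6) = sqrt(6 + b))
-s(57) = -sqrt(6 + 57) = -sqrt(63) = -3*sqrt(7)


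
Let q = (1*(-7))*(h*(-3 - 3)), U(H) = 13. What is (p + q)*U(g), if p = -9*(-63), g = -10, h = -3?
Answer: 5733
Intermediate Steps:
p = 567
q = -126 (q = (1*(-7))*(-3*(-3 - 3)) = -(-21)*(-6) = -7*18 = -126)
(p + q)*U(g) = (567 - 126)*13 = 441*13 = 5733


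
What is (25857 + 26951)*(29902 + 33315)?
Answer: 3338363336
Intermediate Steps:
(25857 + 26951)*(29902 + 33315) = 52808*63217 = 3338363336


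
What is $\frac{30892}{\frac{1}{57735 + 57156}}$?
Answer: $3549212772$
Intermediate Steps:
$\frac{30892}{\frac{1}{57735 + 57156}} = \frac{30892}{\frac{1}{114891}} = 30892 \frac{1}{\frac{1}{114891}} = 30892 \cdot 114891 = 3549212772$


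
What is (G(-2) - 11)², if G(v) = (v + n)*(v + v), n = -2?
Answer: 25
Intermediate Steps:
G(v) = 2*v*(-2 + v) (G(v) = (v - 2)*(v + v) = (-2 + v)*(2*v) = 2*v*(-2 + v))
(G(-2) - 11)² = (2*(-2)*(-2 - 2) - 11)² = (2*(-2)*(-4) - 11)² = (16 - 11)² = 5² = 25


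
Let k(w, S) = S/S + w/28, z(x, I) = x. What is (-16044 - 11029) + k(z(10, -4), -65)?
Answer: -379003/14 ≈ -27072.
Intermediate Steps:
k(w, S) = 1 + w/28 (k(w, S) = 1 + w*(1/28) = 1 + w/28)
(-16044 - 11029) + k(z(10, -4), -65) = (-16044 - 11029) + (1 + (1/28)*10) = -27073 + (1 + 5/14) = -27073 + 19/14 = -379003/14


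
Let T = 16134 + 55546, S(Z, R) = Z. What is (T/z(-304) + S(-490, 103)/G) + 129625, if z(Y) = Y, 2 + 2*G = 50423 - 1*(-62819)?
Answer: 732601661/5662 ≈ 1.2939e+5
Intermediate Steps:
T = 71680
G = 56620 (G = -1 + (50423 - 1*(-62819))/2 = -1 + (50423 + 62819)/2 = -1 + (½)*113242 = -1 + 56621 = 56620)
(T/z(-304) + S(-490, 103)/G) + 129625 = (71680/(-304) - 490/56620) + 129625 = (71680*(-1/304) - 490*1/56620) + 129625 = (-4480/19 - 49/5662) + 129625 = -1335089/5662 + 129625 = 732601661/5662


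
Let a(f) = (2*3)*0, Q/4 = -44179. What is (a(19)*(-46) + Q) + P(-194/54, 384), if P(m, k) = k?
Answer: -176332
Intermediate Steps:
Q = -176716 (Q = 4*(-44179) = -176716)
a(f) = 0 (a(f) = 6*0 = 0)
(a(19)*(-46) + Q) + P(-194/54, 384) = (0*(-46) - 176716) + 384 = (0 - 176716) + 384 = -176716 + 384 = -176332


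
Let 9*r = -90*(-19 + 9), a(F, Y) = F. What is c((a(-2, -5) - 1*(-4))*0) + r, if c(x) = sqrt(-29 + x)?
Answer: 100 + I*sqrt(29) ≈ 100.0 + 5.3852*I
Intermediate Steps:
r = 100 (r = (-90*(-19 + 9))/9 = (-90*(-10))/9 = (1/9)*900 = 100)
c((a(-2, -5) - 1*(-4))*0) + r = sqrt(-29 + (-2 - 1*(-4))*0) + 100 = sqrt(-29 + (-2 + 4)*0) + 100 = sqrt(-29 + 2*0) + 100 = sqrt(-29 + 0) + 100 = sqrt(-29) + 100 = I*sqrt(29) + 100 = 100 + I*sqrt(29)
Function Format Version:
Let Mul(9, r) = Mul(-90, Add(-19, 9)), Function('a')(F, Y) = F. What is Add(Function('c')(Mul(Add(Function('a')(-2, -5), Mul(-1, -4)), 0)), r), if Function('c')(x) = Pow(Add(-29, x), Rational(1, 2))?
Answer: Add(100, Mul(I, Pow(29, Rational(1, 2)))) ≈ Add(100.00, Mul(5.3852, I))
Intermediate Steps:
r = 100 (r = Mul(Rational(1, 9), Mul(-90, Add(-19, 9))) = Mul(Rational(1, 9), Mul(-90, -10)) = Mul(Rational(1, 9), 900) = 100)
Add(Function('c')(Mul(Add(Function('a')(-2, -5), Mul(-1, -4)), 0)), r) = Add(Pow(Add(-29, Mul(Add(-2, Mul(-1, -4)), 0)), Rational(1, 2)), 100) = Add(Pow(Add(-29, Mul(Add(-2, 4), 0)), Rational(1, 2)), 100) = Add(Pow(Add(-29, Mul(2, 0)), Rational(1, 2)), 100) = Add(Pow(Add(-29, 0), Rational(1, 2)), 100) = Add(Pow(-29, Rational(1, 2)), 100) = Add(Mul(I, Pow(29, Rational(1, 2))), 100) = Add(100, Mul(I, Pow(29, Rational(1, 2))))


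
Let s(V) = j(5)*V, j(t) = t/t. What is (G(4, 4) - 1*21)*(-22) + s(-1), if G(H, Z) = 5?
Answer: 351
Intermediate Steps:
j(t) = 1
s(V) = V (s(V) = 1*V = V)
(G(4, 4) - 1*21)*(-22) + s(-1) = (5 - 1*21)*(-22) - 1 = (5 - 21)*(-22) - 1 = -16*(-22) - 1 = 352 - 1 = 351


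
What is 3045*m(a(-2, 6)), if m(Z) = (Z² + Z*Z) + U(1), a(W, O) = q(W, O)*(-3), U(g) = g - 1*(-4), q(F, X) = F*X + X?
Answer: 1988385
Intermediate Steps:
q(F, X) = X + F*X
U(g) = 4 + g (U(g) = g + 4 = 4 + g)
a(W, O) = -3*O*(1 + W) (a(W, O) = (O*(1 + W))*(-3) = -3*O*(1 + W))
m(Z) = 5 + 2*Z² (m(Z) = (Z² + Z*Z) + (4 + 1) = (Z² + Z²) + 5 = 2*Z² + 5 = 5 + 2*Z²)
3045*m(a(-2, 6)) = 3045*(5 + 2*(-3*6*(1 - 2))²) = 3045*(5 + 2*(-3*6*(-1))²) = 3045*(5 + 2*18²) = 3045*(5 + 2*324) = 3045*(5 + 648) = 3045*653 = 1988385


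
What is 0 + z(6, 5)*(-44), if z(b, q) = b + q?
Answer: -484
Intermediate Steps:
0 + z(6, 5)*(-44) = 0 + (6 + 5)*(-44) = 0 + 11*(-44) = 0 - 484 = -484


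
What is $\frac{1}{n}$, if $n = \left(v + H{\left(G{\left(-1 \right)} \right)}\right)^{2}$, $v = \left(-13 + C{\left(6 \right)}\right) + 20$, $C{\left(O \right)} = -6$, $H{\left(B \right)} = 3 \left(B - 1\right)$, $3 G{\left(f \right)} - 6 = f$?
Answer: $\frac{1}{9} \approx 0.11111$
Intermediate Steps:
$G{\left(f \right)} = 2 + \frac{f}{3}$
$H{\left(B \right)} = -3 + 3 B$ ($H{\left(B \right)} = 3 \left(B - 1\right) = 3 \left(-1 + B\right) = -3 + 3 B$)
$v = 1$ ($v = \left(-13 - 6\right) + 20 = -19 + 20 = 1$)
$n = 9$ ($n = \left(1 - \left(3 - 3 \left(2 + \frac{1}{3} \left(-1\right)\right)\right)\right)^{2} = \left(1 - \left(3 - 3 \left(2 - \frac{1}{3}\right)\right)\right)^{2} = \left(1 + \left(-3 + 3 \cdot \frac{5}{3}\right)\right)^{2} = \left(1 + \left(-3 + 5\right)\right)^{2} = \left(1 + 2\right)^{2} = 3^{2} = 9$)
$\frac{1}{n} = \frac{1}{9}$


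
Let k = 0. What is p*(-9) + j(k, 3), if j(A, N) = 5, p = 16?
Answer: -139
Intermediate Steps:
p*(-9) + j(k, 3) = 16*(-9) + 5 = -144 + 5 = -139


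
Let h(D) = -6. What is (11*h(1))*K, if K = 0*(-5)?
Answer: 0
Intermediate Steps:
K = 0
(11*h(1))*K = (11*(-6))*0 = -66*0 = 0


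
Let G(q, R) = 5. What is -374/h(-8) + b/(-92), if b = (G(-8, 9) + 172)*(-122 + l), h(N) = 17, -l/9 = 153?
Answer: 263299/92 ≈ 2861.9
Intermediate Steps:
l = -1377 (l = -9*153 = -1377)
b = -265323 (b = (5 + 172)*(-122 - 1377) = 177*(-1499) = -265323)
-374/h(-8) + b/(-92) = -374/17 - 265323/(-92) = -374*1/17 - 265323*(-1/92) = -22 + 265323/92 = 263299/92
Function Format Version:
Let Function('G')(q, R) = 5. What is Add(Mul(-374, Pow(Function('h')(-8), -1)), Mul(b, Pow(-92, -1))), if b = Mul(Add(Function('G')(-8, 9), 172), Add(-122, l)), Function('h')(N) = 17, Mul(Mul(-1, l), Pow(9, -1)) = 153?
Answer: Rational(263299, 92) ≈ 2861.9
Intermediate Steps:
l = -1377 (l = Mul(-9, 153) = -1377)
b = -265323 (b = Mul(Add(5, 172), Add(-122, -1377)) = Mul(177, -1499) = -265323)
Add(Mul(-374, Pow(Function('h')(-8), -1)), Mul(b, Pow(-92, -1))) = Add(Mul(-374, Pow(17, -1)), Mul(-265323, Pow(-92, -1))) = Add(Mul(-374, Rational(1, 17)), Mul(-265323, Rational(-1, 92))) = Add(-22, Rational(265323, 92)) = Rational(263299, 92)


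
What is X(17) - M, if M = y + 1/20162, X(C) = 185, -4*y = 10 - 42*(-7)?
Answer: 5262281/20162 ≈ 261.00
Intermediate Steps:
y = -76 (y = -(10 - 42*(-7))/4 = -(10 + 294)/4 = -1/4*304 = -76)
M = -1532311/20162 (M = -76 + 1/20162 = -1532311/20162 ≈ -76.000)
X(17) - M = 185 - 1*(-1532311/20162) = 185 + 1532311/20162 = 5262281/20162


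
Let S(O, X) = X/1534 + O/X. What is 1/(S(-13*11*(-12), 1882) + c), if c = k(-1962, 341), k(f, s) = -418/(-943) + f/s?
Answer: -232087130561/736121350895 ≈ -0.31528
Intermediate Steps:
k(f, s) = 418/943 + f/s (k(f, s) = -418*(-1/943) + f/s = 418/943 + f/s)
S(O, X) = X/1534 + O/X (S(O, X) = X*(1/1534) + O/X = X/1534 + O/X)
c = -1707628/321563 (c = 418/943 - 1962/341 = -1707628/321563 ≈ -5.3104)
1/(S(-13*11*(-12), 1882) + c) = 1/(((1/1534)*1882 + (-13*11*(-12))/1882) - 1707628/321563) = 1/((941/767 - 143*(-12)*(1/1882)) - 1707628/321563) = 1/((941/767 + 1716*(1/1882)) - 1707628/321563) = 1/((941/767 + 858/941) - 1707628/321563) = 1/(1543567/721747 - 1707628/321563) = 1/(-736121350895/232087130561) = -232087130561/736121350895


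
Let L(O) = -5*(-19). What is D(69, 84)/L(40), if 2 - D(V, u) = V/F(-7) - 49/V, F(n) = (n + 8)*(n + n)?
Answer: 7379/91770 ≈ 0.080408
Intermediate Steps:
F(n) = 2*n*(8 + n) (F(n) = (8 + n)*(2*n) = 2*n*(8 + n))
D(V, u) = 2 + 49/V + V/14 (D(V, u) = 2 - (V/((2*(-7)*(8 - 7))) - 49/V) = 2 - (V/((2*(-7)*1)) - 49/V) = 2 - (V/(-14) - 49/V) = 2 - (V*(-1/14) - 49/V) = 2 - (-V/14 - 49/V) = 2 - (-49/V - V/14) = 2 + (49/V + V/14) = 2 + 49/V + V/14)
L(O) = 95
D(69, 84)/L(40) = (2 + 49/69 + (1/14)*69)/95 = (2 + 49*(1/69) + 69/14)*(1/95) = (2 + 49/69 + 69/14)*(1/95) = (7379/966)*(1/95) = 7379/91770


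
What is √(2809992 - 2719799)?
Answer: √90193 ≈ 300.32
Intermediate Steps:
√(2809992 - 2719799) = √90193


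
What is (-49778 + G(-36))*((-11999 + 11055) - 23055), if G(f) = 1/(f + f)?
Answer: 86012823983/72 ≈ 1.1946e+9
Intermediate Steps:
G(f) = 1/(2*f)
(-49778 + G(-36))*((-11999 + 11055) - 23055) = (-49778 + (½)/(-36))*((-11999 + 11055) - 23055) = (-49778 + (½)*(-1/36))*(-944 - 23055) = (-49778 - 1/72)*(-23999) = -3584017/72*(-23999) = 86012823983/72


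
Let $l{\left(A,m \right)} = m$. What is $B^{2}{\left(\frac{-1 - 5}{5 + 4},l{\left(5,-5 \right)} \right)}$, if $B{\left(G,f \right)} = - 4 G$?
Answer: $\frac{64}{9} \approx 7.1111$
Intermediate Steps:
$B^{2}{\left(\frac{-1 - 5}{5 + 4},l{\left(5,-5 \right)} \right)} = \left(- 4 \frac{-1 - 5}{5 + 4}\right)^{2} = \left(- 4 \left(- \frac{6}{9}\right)\right)^{2} = \left(- 4 \left(\left(-6\right) \frac{1}{9}\right)\right)^{2} = \left(\left(-4\right) \left(- \frac{2}{3}\right)\right)^{2} = \left(\frac{8}{3}\right)^{2} = \frac{64}{9}$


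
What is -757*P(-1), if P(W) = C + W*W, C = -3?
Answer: 1514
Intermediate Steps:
P(W) = -3 + W² (P(W) = -3 + W*W = -3 + W²)
-757*P(-1) = -757*(-3 + (-1)²) = -757*(-3 + 1) = -757*(-2) = 1514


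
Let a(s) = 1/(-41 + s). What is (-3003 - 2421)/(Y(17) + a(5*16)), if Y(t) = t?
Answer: -26442/83 ≈ -318.58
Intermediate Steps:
(-3003 - 2421)/(Y(17) + a(5*16)) = (-3003 - 2421)/(17 + 1/(-41 + 5*16)) = -5424/(17 + 1/(-41 + 80)) = -5424/(17 + 1/39) = -5424/664/39 = -5424*39/664 = -26442/83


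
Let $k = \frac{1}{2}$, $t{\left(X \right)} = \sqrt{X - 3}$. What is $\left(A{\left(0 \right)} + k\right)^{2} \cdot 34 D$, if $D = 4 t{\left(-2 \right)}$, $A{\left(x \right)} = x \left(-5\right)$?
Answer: $34 i \sqrt{5} \approx 76.026 i$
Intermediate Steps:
$t{\left(X \right)} = \sqrt{-3 + X}$
$A{\left(x \right)} = - 5 x$
$k = \frac{1}{2} \approx 0.5$
$D = 4 i \sqrt{5}$ ($D = 4 \sqrt{-3 - 2} = 4 \sqrt{-5} = 4 i \sqrt{5} \approx 8.9443 i$)
$\left(A{\left(0 \right)} + k\right)^{2} \cdot 34 D = \left(\left(-5\right) 0 + \frac{1}{2}\right)^{2} \cdot 34 \cdot 4 i \sqrt{5} = \left(0 + \frac{1}{2}\right)^{2} \cdot 34 \cdot 4 i \sqrt{5} = \left(\frac{1}{2}\right)^{2} \cdot 34 \cdot 4 i \sqrt{5} = \frac{1}{4} \cdot 34 \cdot 4 i \sqrt{5} = \frac{17 \cdot 4 i \sqrt{5}}{2} = 34 i \sqrt{5}$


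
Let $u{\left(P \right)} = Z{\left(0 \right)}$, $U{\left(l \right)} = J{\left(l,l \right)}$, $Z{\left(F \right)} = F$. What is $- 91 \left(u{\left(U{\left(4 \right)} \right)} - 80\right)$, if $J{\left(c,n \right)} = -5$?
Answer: $7280$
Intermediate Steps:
$U{\left(l \right)} = -5$
$u{\left(P \right)} = 0$
$- 91 \left(u{\left(U{\left(4 \right)} \right)} - 80\right) = - 91 \left(0 - 80\right) = \left(-91\right) \left(-80\right) = 7280$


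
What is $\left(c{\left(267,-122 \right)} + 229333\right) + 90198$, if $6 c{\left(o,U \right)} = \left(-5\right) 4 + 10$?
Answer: $\frac{958588}{3} \approx 3.1953 \cdot 10^{5}$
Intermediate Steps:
$c{\left(o,U \right)} = - \frac{5}{3}$ ($c{\left(o,U \right)} = \frac{\left(-5\right) 4 + 10}{6} = \frac{-20 + 10}{6} = \frac{1}{6} \left(-10\right) = - \frac{5}{3}$)
$\left(c{\left(267,-122 \right)} + 229333\right) + 90198 = \left(- \frac{5}{3} + 229333\right) + 90198 = \frac{687994}{3} + 90198 = \frac{958588}{3}$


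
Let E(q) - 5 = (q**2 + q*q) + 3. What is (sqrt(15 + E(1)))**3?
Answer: 125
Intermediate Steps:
E(q) = 8 + 2*q**2 (E(q) = 5 + ((q**2 + q*q) + 3) = 5 + ((q**2 + q**2) + 3) = 5 + (2*q**2 + 3) = 5 + (3 + 2*q**2) = 8 + 2*q**2)
(sqrt(15 + E(1)))**3 = (sqrt(15 + (8 + 2*1**2)))**3 = (sqrt(15 + (8 + 2*1)))**3 = (sqrt(15 + (8 + 2)))**3 = (sqrt(15 + 10))**3 = (sqrt(25))**3 = 5**3 = 125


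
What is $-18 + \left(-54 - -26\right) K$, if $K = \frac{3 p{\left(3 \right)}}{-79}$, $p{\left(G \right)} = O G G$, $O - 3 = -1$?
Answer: $\frac{90}{79} \approx 1.1392$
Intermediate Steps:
$O = 2$ ($O = 3 - 1 = 2$)
$p{\left(G \right)} = 2 G^{2}$ ($p{\left(G \right)} = 2 G G = 2 G^{2}$)
$K = - \frac{54}{79}$ ($K = \frac{3 \cdot 2 \cdot 3^{2}}{-79} = 3 \cdot 2 \cdot 9 \left(- \frac{1}{79}\right) = 3 \cdot 18 \left(- \frac{1}{79}\right) = 54 \left(- \frac{1}{79}\right) = - \frac{54}{79} \approx -0.68354$)
$-18 + \left(-54 - -26\right) K = -18 + \left(-54 - -26\right) \left(- \frac{54}{79}\right) = -18 + \left(-54 + 26\right) \left(- \frac{54}{79}\right) = -18 - - \frac{1512}{79} = -18 + \frac{1512}{79} = \frac{90}{79}$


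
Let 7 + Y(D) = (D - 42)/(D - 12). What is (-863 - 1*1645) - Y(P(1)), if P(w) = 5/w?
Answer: -17544/7 ≈ -2506.3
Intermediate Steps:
Y(D) = -7 + (-42 + D)/(-12 + D) (Y(D) = -7 + (D - 42)/(D - 12) = -7 + (-42 + D)/(-12 + D))
(-863 - 1*1645) - Y(P(1)) = (-863 - 1*1645) - 6*(7 - 5/1)/(-12 + 5/1) = (-863 - 1645) - 6*(7 - 5)/(-12 + 5*1) = -2508 - 6*(7 - 1*5)/(-12 + 5) = -2508 - 6*(7 - 5)/(-7) = -2508 - 6*(-1)*2/7 = -2508 - 1*(-12/7) = -2508 + 12/7 = -17544/7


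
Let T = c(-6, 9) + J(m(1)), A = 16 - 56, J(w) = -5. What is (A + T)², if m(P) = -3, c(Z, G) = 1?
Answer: 1936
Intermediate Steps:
A = -40
T = -4 (T = 1 - 5 = -4)
(A + T)² = (-40 - 4)² = (-44)² = 1936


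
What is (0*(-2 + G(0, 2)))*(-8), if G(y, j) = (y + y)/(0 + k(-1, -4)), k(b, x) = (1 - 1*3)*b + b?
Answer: 0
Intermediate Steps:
k(b, x) = -b (k(b, x) = (1 - 3)*b + b = -2*b + b = -b)
G(y, j) = 2*y (G(y, j) = (y + y)/(0 - 1*(-1)) = (2*y)/(0 + 1) = (2*y)/1 = (2*y)*1 = 2*y)
(0*(-2 + G(0, 2)))*(-8) = (0*(-2 + 2*0))*(-8) = (0*(-2 + 0))*(-8) = (0*(-2))*(-8) = 0*(-8) = 0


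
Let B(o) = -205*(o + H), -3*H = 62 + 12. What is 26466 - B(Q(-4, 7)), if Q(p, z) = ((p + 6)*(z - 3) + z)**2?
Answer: 202603/3 ≈ 67534.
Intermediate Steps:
H = -74/3 (H = -(62 + 12)/3 = -1/3*74 = -74/3 ≈ -24.667)
Q(p, z) = (z + (-3 + z)*(6 + p))**2 (Q(p, z) = ((6 + p)*(-3 + z) + z)**2 = ((-3 + z)*(6 + p) + z)**2 = (z + (-3 + z)*(6 + p))**2)
B(o) = 15170/3 - 205*o (B(o) = -205*(o - 74/3) = -205*(-74/3 + o) = 15170/3 - 205*o)
26466 - B(Q(-4, 7)) = 26466 - (15170/3 - 205*(-18 - 3*(-4) + 7*7 - 4*7)**2) = 26466 - (15170/3 - 205*(-18 + 12 + 49 - 28)**2) = 26466 - (15170/3 - 205*15**2) = 26466 - (15170/3 - 205*225) = 26466 - (15170/3 - 46125) = 26466 - 1*(-123205/3) = 26466 + 123205/3 = 202603/3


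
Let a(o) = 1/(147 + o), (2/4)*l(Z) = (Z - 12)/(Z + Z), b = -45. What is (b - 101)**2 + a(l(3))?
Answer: 3069505/144 ≈ 21316.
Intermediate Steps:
l(Z) = (-12 + Z)/Z (l(Z) = 2*((Z - 12)/(Z + Z)) = 2*((-12 + Z)/((2*Z))) = 2*((-12 + Z)*(1/(2*Z))) = 2*((-12 + Z)/(2*Z)) = (-12 + Z)/Z)
(b - 101)**2 + a(l(3)) = (-45 - 101)**2 + 1/(147 + (-12 + 3)/3) = (-146)**2 + 1/(147 + (1/3)*(-9)) = 21316 + 1/(147 - 3) = 21316 + 1/144 = 3069505/144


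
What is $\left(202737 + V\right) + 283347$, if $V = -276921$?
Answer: $209163$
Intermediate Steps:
$\left(202737 + V\right) + 283347 = \left(202737 - 276921\right) + 283347 = -74184 + 283347 = 209163$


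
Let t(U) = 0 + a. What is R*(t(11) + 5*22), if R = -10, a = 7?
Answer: -1170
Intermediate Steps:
t(U) = 7 (t(U) = 0 + 7 = 7)
R*(t(11) + 5*22) = -10*(7 + 5*22) = -10*(7 + 110) = -10*117 = -1170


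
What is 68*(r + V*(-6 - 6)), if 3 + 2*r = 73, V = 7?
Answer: -3332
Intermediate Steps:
r = 35 (r = -3/2 + (½)*73 = -3/2 + 73/2 = 35)
68*(r + V*(-6 - 6)) = 68*(35 + 7*(-6 - 6)) = 68*(35 + 7*(-12)) = 68*(35 - 84) = 68*(-49) = -3332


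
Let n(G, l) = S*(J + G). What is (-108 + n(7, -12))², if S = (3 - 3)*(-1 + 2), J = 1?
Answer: 11664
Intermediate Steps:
S = 0 (S = 0*1 = 0)
n(G, l) = 0 (n(G, l) = 0*(1 + G) = 0)
(-108 + n(7, -12))² = (-108 + 0)² = (-108)² = 11664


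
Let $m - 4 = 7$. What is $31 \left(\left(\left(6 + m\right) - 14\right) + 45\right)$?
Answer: $1488$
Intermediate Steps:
$m = 11$ ($m = 4 + 7 = 11$)
$31 \left(\left(\left(6 + m\right) - 14\right) + 45\right) = 31 \left(\left(\left(6 + 11\right) - 14\right) + 45\right) = 31 \left(\left(17 - 14\right) + 45\right) = 31 \left(3 + 45\right) = 31 \cdot 48 = 1488$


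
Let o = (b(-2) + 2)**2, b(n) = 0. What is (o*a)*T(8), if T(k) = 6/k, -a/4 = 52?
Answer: -624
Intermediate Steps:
a = -208 (a = -4*52 = -208)
o = 4 (o = (0 + 2)**2 = 2**2 = 4)
(o*a)*T(8) = (4*(-208))*(6/8) = -4992/8 = -832*3/4 = -624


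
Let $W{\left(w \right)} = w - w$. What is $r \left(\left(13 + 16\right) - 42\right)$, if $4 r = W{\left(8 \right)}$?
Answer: $0$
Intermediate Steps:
$W{\left(w \right)} = 0$
$r = 0$ ($r = \frac{1}{4} \cdot 0 = 0$)
$r \left(\left(13 + 16\right) - 42\right) = 0 \left(\left(13 + 16\right) - 42\right) = 0 \left(29 - 42\right) = 0 \left(-13\right) = 0$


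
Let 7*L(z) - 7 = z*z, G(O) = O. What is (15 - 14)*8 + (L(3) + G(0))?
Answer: 72/7 ≈ 10.286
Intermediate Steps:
L(z) = 1 + z**2/7 (L(z) = 1 + (z*z)/7 = 1 + z**2/7)
(15 - 14)*8 + (L(3) + G(0)) = (15 - 14)*8 + ((1 + (1/7)*3**2) + 0) = 1*8 + ((1 + (1/7)*9) + 0) = 8 + ((1 + 9/7) + 0) = 8 + (16/7 + 0) = 8 + 16/7 = 72/7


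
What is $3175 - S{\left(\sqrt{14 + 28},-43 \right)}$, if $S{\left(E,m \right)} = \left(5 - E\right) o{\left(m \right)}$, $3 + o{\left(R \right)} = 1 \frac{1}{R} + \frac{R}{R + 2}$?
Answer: $\frac{5614930}{1763} - \frac{3481 \sqrt{42}}{1763} \approx 3172.1$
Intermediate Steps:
$o{\left(R \right)} = -3 + \frac{1}{R} + \frac{R}{2 + R}$ ($o{\left(R \right)} = -3 + \left(1 \frac{1}{R} + \frac{R}{R + 2}\right) = -3 + \left(\frac{1}{R} + \frac{R}{2 + R}\right) = -3 + \frac{1}{R} + \frac{R}{2 + R}$)
$S{\left(E,m \right)} = \frac{\left(5 - E\right) \left(2 - 5 m - 2 m^{2}\right)}{m \left(2 + m\right)}$ ($S{\left(E,m \right)} = \left(5 - E\right) \frac{2 - 5 m - 2 m^{2}}{m \left(2 + m\right)} = \frac{\left(5 - E\right) \left(2 - 5 m - 2 m^{2}\right)}{m \left(2 + m\right)}$)
$3175 - S{\left(\sqrt{14 + 28},-43 \right)} = 3175 - \frac{\left(-5 + \sqrt{14 + 28}\right) \left(-2 + 2 \left(-43\right)^{2} + 5 \left(-43\right)\right)}{\left(-43\right) \left(2 - 43\right)} = 3175 - - \frac{\left(-5 + \sqrt{42}\right) \left(-2 + 2 \cdot 1849 - 215\right)}{43 \left(-41\right)} = 3175 - \left(- \frac{1}{43}\right) \left(- \frac{1}{41}\right) \left(-5 + \sqrt{42}\right) \left(-2 + 3698 - 215\right) = 3175 - \left(- \frac{1}{43}\right) \left(- \frac{1}{41}\right) \left(-5 + \sqrt{42}\right) 3481 = 3175 - \left(- \frac{17405}{1763} + \frac{3481 \sqrt{42}}{1763}\right) = 3175 + \left(\frac{17405}{1763} - \frac{3481 \sqrt{42}}{1763}\right) = \frac{5614930}{1763} - \frac{3481 \sqrt{42}}{1763}$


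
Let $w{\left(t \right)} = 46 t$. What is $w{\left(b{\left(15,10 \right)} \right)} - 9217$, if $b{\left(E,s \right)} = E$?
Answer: $-8527$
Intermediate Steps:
$w{\left(b{\left(15,10 \right)} \right)} - 9217 = 46 \cdot 15 - 9217 = 690 - 9217 = -8527$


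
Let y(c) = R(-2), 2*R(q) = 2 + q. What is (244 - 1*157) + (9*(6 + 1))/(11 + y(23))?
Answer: 1020/11 ≈ 92.727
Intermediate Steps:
R(q) = 1 + q/2 (R(q) = (2 + q)/2 = 1 + q/2)
y(c) = 0 (y(c) = 1 + (1/2)*(-2) = 1 - 1 = 0)
(244 - 1*157) + (9*(6 + 1))/(11 + y(23)) = (244 - 1*157) + (9*(6 + 1))/(11 + 0) = (244 - 157) + (9*7)/11 = 87 + (1/11)*63 = 87 + 63/11 = 1020/11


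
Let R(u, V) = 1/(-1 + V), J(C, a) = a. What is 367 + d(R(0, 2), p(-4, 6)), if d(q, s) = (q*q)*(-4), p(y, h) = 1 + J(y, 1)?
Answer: 363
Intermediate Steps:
p(y, h) = 2 (p(y, h) = 1 + 1 = 2)
d(q, s) = -4*q² (d(q, s) = q²*(-4) = -4*q²)
367 + d(R(0, 2), p(-4, 6)) = 367 - 4/(-1 + 2)² = 367 - 4*(1/1)² = 367 - 4*1² = 367 - 4*1 = 367 - 4 = 363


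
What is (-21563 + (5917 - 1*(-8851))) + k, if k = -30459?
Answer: -37254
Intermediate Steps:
(-21563 + (5917 - 1*(-8851))) + k = (-21563 + (5917 - 1*(-8851))) - 30459 = (-21563 + (5917 + 8851)) - 30459 = (-21563 + 14768) - 30459 = -6795 - 30459 = -37254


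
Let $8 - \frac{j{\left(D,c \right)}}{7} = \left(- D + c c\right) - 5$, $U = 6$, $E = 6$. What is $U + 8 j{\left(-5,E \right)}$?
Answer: $-1562$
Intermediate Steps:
$j{\left(D,c \right)} = 91 - 7 c^{2} + 7 D$ ($j{\left(D,c \right)} = 56 - 7 \left(\left(- D + c c\right) - 5\right) = 56 - 7 \left(\left(- D + c^{2}\right) - 5\right) = 56 - 7 \left(\left(c^{2} - D\right) - 5\right) = 56 - 7 \left(-5 + c^{2} - D\right) = 56 + \left(35 - 7 c^{2} + 7 D\right) = 91 - 7 c^{2} + 7 D$)
$U + 8 j{\left(-5,E \right)} = 6 + 8 \left(91 - 7 \cdot 6^{2} + 7 \left(-5\right)\right) = 6 + 8 \left(91 - 252 - 35\right) = 6 + 8 \left(-196\right) = 6 - 1568 = -1562$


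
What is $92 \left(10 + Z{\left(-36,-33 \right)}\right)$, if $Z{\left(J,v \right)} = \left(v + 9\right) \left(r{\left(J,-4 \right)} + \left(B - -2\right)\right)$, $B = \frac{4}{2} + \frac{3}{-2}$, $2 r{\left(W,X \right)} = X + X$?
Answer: $4232$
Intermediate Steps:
$r{\left(W,X \right)} = X$ ($r{\left(W,X \right)} = \frac{X + X}{2} = \frac{2 X}{2} = X$)
$B = \frac{1}{2}$ ($B = 4 \cdot \frac{1}{2} + 3 \left(- \frac{1}{2}\right) = 2 - \frac{3}{2} = \frac{1}{2} \approx 0.5$)
$Z{\left(J,v \right)} = - \frac{27}{2} - \frac{3 v}{2}$ ($Z{\left(J,v \right)} = \left(v + 9\right) \left(-4 + \left(\frac{1}{2} - -2\right)\right) = \left(9 + v\right) \left(-4 + \left(\frac{1}{2} + 2\right)\right) = \left(9 + v\right) \left(-4 + \frac{5}{2}\right) = \left(9 + v\right) \left(- \frac{3}{2}\right) = - \frac{27}{2} - \frac{3 v}{2}$)
$92 \left(10 + Z{\left(-36,-33 \right)}\right) = 92 \left(10 - -36\right) = 92 \left(10 + \left(- \frac{27}{2} + \frac{99}{2}\right)\right) = 92 \left(10 + 36\right) = 92 \cdot 46 = 4232$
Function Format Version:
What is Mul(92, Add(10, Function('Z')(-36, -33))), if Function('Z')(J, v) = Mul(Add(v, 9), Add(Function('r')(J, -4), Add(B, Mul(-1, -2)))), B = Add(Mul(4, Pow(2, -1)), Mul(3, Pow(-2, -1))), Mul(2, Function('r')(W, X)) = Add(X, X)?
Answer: 4232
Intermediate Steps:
Function('r')(W, X) = X (Function('r')(W, X) = Mul(Rational(1, 2), Add(X, X)) = Mul(Rational(1, 2), Mul(2, X)) = X)
B = Rational(1, 2) (B = Add(Mul(4, Rational(1, 2)), Mul(3, Rational(-1, 2))) = Add(2, Rational(-3, 2)) = Rational(1, 2) ≈ 0.50000)
Function('Z')(J, v) = Add(Rational(-27, 2), Mul(Rational(-3, 2), v)) (Function('Z')(J, v) = Mul(Add(v, 9), Add(-4, Add(Rational(1, 2), Mul(-1, -2)))) = Mul(Add(9, v), Add(-4, Add(Rational(1, 2), 2))) = Mul(Add(9, v), Add(-4, Rational(5, 2))) = Mul(Add(9, v), Rational(-3, 2)) = Add(Rational(-27, 2), Mul(Rational(-3, 2), v)))
Mul(92, Add(10, Function('Z')(-36, -33))) = Mul(92, Add(10, Add(Rational(-27, 2), Mul(Rational(-3, 2), -33)))) = Mul(92, Add(10, Add(Rational(-27, 2), Rational(99, 2)))) = Mul(92, Add(10, 36)) = Mul(92, 46) = 4232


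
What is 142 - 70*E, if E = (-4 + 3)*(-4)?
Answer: -138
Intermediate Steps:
E = 4 (E = -1*(-4) = 4)
142 - 70*E = 142 - 70*4 = 142 - 280 = -138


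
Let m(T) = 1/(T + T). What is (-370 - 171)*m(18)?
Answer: -541/36 ≈ -15.028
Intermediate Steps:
m(T) = 1/(2*T)
(-370 - 171)*m(18) = (-370 - 171)*((1/2)/18) = -541/(2*18) = -541*1/36 = -541/36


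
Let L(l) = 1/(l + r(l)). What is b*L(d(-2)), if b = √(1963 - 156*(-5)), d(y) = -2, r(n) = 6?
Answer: √2743/4 ≈ 13.093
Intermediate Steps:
L(l) = 1/(6 + l) (L(l) = 1/(l + 6) = 1/(6 + l))
b = √2743 (b = √(1963 + 780) = √2743 ≈ 52.374)
b*L(d(-2)) = √2743/(6 - 2) = √2743/4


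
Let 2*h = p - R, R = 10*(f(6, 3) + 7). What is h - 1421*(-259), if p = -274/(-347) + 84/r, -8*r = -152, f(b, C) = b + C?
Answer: 2425970864/6593 ≈ 3.6796e+5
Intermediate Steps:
f(b, C) = C + b
r = 19 (r = -⅛*(-152) = 19)
p = 34354/6593 (p = -274/(-347) + 84/19 = -274*(-1/347) + 84*(1/19) = 274/347 + 84/19 = 34354/6593 ≈ 5.2107)
R = 160 (R = 10*((3 + 6) + 7) = 10*(9 + 7) = 10*16 = 160)
h = -510263/6593 (h = (34354/6593 - 1*160)/2 = (34354/6593 - 160)/2 = (½)*(-1020526/6593) = -510263/6593 ≈ -77.395)
h - 1421*(-259) = -510263/6593 - 1421*(-259) = -510263/6593 + 368039 = 2425970864/6593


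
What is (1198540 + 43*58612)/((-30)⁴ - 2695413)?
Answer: -3718856/1885413 ≈ -1.9724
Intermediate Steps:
(1198540 + 43*58612)/((-30)⁴ - 2695413) = (1198540 + 2520316)/(810000 - 2695413) = 3718856/(-1885413) = 3718856*(-1/1885413) = -3718856/1885413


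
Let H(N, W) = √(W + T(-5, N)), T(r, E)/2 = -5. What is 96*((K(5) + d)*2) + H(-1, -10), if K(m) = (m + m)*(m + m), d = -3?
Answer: 18624 + 2*I*√5 ≈ 18624.0 + 4.4721*I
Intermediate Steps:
K(m) = 4*m² (K(m) = (2*m)*(2*m) = 4*m²)
T(r, E) = -10 (T(r, E) = 2*(-5) = -10)
H(N, W) = √(-10 + W) (H(N, W) = √(W - 10) = √(-10 + W))
96*((K(5) + d)*2) + H(-1, -10) = 96*((4*5² - 3)*2) + √(-10 - 10) = 96*((4*25 - 3)*2) + √(-20) = 96*((100 - 3)*2) + 2*I*√5 = 96*(97*2) + 2*I*√5 = 96*194 + 2*I*√5 = 18624 + 2*I*√5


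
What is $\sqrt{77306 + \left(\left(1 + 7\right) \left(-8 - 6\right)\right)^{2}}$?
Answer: $5 \sqrt{3594} \approx 299.75$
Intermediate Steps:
$\sqrt{77306 + \left(\left(1 + 7\right) \left(-8 - 6\right)\right)^{2}} = \sqrt{77306 + \left(8 \left(-14\right)\right)^{2}} = \sqrt{77306 + \left(-112\right)^{2}} = \sqrt{77306 + 12544} = \sqrt{89850} = 5 \sqrt{3594}$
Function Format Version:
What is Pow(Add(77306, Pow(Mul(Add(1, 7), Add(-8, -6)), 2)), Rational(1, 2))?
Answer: Mul(5, Pow(3594, Rational(1, 2))) ≈ 299.75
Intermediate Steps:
Pow(Add(77306, Pow(Mul(Add(1, 7), Add(-8, -6)), 2)), Rational(1, 2)) = Pow(Add(77306, Pow(Mul(8, -14), 2)), Rational(1, 2)) = Pow(Add(77306, Pow(-112, 2)), Rational(1, 2)) = Pow(Add(77306, 12544), Rational(1, 2)) = Pow(89850, Rational(1, 2)) = Mul(5, Pow(3594, Rational(1, 2)))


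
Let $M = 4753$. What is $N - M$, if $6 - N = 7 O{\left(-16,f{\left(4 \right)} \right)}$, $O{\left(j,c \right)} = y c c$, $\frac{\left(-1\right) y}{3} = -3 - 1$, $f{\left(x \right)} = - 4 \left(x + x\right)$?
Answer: $-90763$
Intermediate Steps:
$f{\left(x \right)} = - 8 x$ ($f{\left(x \right)} = - 4 \cdot 2 x = - 8 x$)
$y = 12$ ($y = - 3 \left(-3 - 1\right) = \left(-3\right) \left(-4\right) = 12$)
$O{\left(j,c \right)} = 12 c^{2}$ ($O{\left(j,c \right)} = 12 c c = 12 c^{2}$)
$N = -86010$ ($N = 6 - 7 \cdot 12 \left(\left(-8\right) 4\right)^{2} = 6 - 7 \cdot 12 \left(-32\right)^{2} = 6 - 7 \cdot 12 \cdot 1024 = 6 - 7 \cdot 12288 = 6 - 86016 = -86010$)
$N - M = -86010 - 4753 = -90763$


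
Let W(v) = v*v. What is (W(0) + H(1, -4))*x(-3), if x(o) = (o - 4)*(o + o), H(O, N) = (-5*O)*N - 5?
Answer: 630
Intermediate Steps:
H(O, N) = -5 - 5*N*O (H(O, N) = -5*N*O - 5 = -5 - 5*N*O)
W(v) = v**2
x(o) = 2*o*(-4 + o) (x(o) = (-4 + o)*(2*o) = 2*o*(-4 + o))
(W(0) + H(1, -4))*x(-3) = (0**2 + (-5 - 5*(-4)*1))*(2*(-3)*(-4 - 3)) = (0 + (-5 + 20))*(2*(-3)*(-7)) = (0 + 15)*42 = 15*42 = 630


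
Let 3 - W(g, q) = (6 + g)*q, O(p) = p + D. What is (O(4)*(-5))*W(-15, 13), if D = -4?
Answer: 0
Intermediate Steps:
O(p) = -4 + p (O(p) = p - 4 = -4 + p)
W(g, q) = 3 - q*(6 + g) (W(g, q) = 3 - (6 + g)*q = 3 - q*(6 + g))
(O(4)*(-5))*W(-15, 13) = ((-4 + 4)*(-5))*(3 - 6*13 - 1*(-15)*13) = (0*(-5))*(3 - 78 + 195) = 0*120 = 0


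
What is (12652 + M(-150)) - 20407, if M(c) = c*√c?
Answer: -7755 - 750*I*√6 ≈ -7755.0 - 1837.1*I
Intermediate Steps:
M(c) = c^(3/2)
(12652 + M(-150)) - 20407 = (12652 + (-150)^(3/2)) - 20407 = (12652 - 750*I*√6) - 20407 = -7755 - 750*I*√6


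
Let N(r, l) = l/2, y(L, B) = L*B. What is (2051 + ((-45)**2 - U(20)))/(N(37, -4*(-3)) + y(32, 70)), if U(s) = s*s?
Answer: 1838/1123 ≈ 1.6367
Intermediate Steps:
y(L, B) = B*L
N(r, l) = l/2 (N(r, l) = l*(1/2) = l/2)
U(s) = s**2
(2051 + ((-45)**2 - U(20)))/(N(37, -4*(-3)) + y(32, 70)) = (2051 + ((-45)**2 - 1*20**2))/((-4*(-3))/2 + 70*32) = (2051 + (2025 - 1*400))/((1/2)*12 + 2240) = (2051 + (2025 - 400))/(6 + 2240) = (2051 + 1625)/2246 = 3676*(1/2246) = 1838/1123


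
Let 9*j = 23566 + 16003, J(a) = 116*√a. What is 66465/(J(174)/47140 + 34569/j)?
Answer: 37880467388643790078875/4481146780245780017 - 11855216478537895575*√174/4481146780245780017 ≈ 8418.4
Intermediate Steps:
j = 39569/9 (j = (23566 + 16003)/9 = (⅑)*39569 = 39569/9 ≈ 4396.6)
66465/(J(174)/47140 + 34569/j) = 66465/((116*√174)/47140 + 34569/(39569/9)) = 66465/((116*√174)*(1/47140) + 34569*(9/39569)) = 66465/(29*√174/11785 + 311121/39569) = 66465/(311121/39569 + 29*√174/11785)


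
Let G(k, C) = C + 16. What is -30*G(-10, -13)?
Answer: -90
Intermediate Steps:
G(k, C) = 16 + C
-30*G(-10, -13) = -30*(16 - 13) = -30*3 = -90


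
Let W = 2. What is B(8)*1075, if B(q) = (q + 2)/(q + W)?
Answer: 1075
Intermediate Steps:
B(q) = 1 (B(q) = (q + 2)/(q + 2) = (2 + q)/(2 + q) = 1)
B(8)*1075 = 1*1075 = 1075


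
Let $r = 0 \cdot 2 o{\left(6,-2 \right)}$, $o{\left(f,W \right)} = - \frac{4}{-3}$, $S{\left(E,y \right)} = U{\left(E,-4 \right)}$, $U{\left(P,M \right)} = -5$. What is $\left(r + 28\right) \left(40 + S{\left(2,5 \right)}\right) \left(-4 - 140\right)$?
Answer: $-141120$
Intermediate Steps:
$S{\left(E,y \right)} = -5$
$o{\left(f,W \right)} = \frac{4}{3}$ ($o{\left(f,W \right)} = \left(-4\right) \left(- \frac{1}{3}\right) = \frac{4}{3}$)
$r = 0$ ($r = 0 \cdot 2 \cdot \frac{4}{3} = 0 \cdot \frac{4}{3} = 0$)
$\left(r + 28\right) \left(40 + S{\left(2,5 \right)}\right) \left(-4 - 140\right) = \left(0 + 28\right) \left(40 - 5\right) \left(-4 - 140\right) = 28 \cdot 35 \left(-144\right) = 980 \left(-144\right) = -141120$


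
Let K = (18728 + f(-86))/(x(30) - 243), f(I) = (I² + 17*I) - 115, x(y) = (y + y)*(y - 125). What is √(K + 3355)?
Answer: √118350197574/5943 ≈ 57.887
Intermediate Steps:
x(y) = 2*y*(-125 + y) (x(y) = (2*y)*(-125 + y) = 2*y*(-125 + y))
f(I) = -115 + I² + 17*I
K = -24547/5943 (K = (18728 + (-115 + (-86)² + 17*(-86)))/(2*30*(-125 + 30) - 243) = (18728 + (-115 + 7396 - 1462))/(2*30*(-95) - 243) = (18728 + 5819)/(-5700 - 243) = 24547/(-5943) = 24547*(-1/5943) = -24547/5943 ≈ -4.1304)
√(K + 3355) = √(-24547/5943 + 3355) = √(19914218/5943) = √118350197574/5943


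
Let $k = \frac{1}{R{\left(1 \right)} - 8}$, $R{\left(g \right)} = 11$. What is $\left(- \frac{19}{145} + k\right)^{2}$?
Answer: $\frac{7744}{189225} \approx 0.040925$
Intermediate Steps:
$k = \frac{1}{3}$ ($k = \frac{1}{11 - 8} = \frac{1}{3} \approx 0.33333$)
$\left(- \frac{19}{145} + k\right)^{2} = \left(- \frac{19}{145} + \frac{1}{3}\right)^{2} = \left(\frac{88}{435}\right)^{2} = \frac{7744}{189225}$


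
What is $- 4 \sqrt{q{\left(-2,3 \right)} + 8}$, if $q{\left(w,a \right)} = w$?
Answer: $- 4 \sqrt{6} \approx -9.798$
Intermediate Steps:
$- 4 \sqrt{q{\left(-2,3 \right)} + 8} = - 4 \sqrt{-2 + 8} = - 4 \sqrt{6}$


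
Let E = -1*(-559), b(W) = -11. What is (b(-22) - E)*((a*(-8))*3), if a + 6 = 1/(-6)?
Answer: -84360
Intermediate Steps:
a = -37/6 (a = -6 + 1/(-6) = -6 + 1*(-⅙) = -6 - ⅙ = -37/6 ≈ -6.1667)
E = 559
(b(-22) - E)*((a*(-8))*3) = (-11 - 1*559)*(-37/6*(-8)*3) = (-11 - 559)*((148/3)*3) = -570*148 = -84360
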